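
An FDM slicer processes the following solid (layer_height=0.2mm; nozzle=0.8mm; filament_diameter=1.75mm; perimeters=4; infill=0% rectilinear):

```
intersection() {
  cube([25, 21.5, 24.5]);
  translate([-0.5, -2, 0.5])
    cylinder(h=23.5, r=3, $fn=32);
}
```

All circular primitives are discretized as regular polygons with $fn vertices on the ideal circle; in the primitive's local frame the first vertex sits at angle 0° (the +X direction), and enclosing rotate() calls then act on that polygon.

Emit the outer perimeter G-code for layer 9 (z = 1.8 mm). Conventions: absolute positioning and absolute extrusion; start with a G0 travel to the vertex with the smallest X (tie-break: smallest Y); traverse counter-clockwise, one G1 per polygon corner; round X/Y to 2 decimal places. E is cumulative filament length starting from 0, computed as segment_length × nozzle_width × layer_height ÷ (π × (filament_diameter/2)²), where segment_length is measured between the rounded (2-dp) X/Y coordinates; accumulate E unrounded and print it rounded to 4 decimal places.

G0 X0.00 Y0.00 Z1.80
G1 X1.72 Y0.00 E0.1144
G1 X1.62 Y0.12 E0.1248
G1 X1.17 Y0.49 E0.1636
G1 X0.65 Y0.77 E0.2028
G1 X0.09 Y0.94 E0.2418
G1 X0.00 Y0.95 E0.2478
G1 X0.00 Y0.00 E0.3110

At z = 1.8 mm: the cube (footprint 25×21.5) is included at this height; the cylinder at (-0.5, -2): section is a regular 32-gon, circumradius r=3; After intersecting: the r=3 cylinder at (-0.5, -2) partially overlaps the 25×21.5 cube; clipping to the common part keeps 1.04 mm² — 1 connected region. The outline is a single polygon with 7 vertices. Extrusion per mm of travel: 0.8 × 0.2 / (π × 0.875²) = 0.066520. Accumulating E over each segment gives final E = 0.3110.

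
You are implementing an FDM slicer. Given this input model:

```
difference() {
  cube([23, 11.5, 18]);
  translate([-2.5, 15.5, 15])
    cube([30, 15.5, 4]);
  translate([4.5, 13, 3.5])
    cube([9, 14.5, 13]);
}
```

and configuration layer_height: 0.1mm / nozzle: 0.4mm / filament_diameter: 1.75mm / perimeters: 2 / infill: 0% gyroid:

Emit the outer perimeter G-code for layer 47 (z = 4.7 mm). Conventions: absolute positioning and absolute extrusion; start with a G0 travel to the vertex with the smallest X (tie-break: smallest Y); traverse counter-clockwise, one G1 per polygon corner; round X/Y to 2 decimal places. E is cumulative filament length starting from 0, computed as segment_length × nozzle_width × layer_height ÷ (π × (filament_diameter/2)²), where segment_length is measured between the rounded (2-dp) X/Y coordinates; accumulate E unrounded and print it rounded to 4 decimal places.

At z = 4.7 mm: the cube (footprint 23×11.5) is included at this height; the cube at (-2.5, 15.5) is absent (z outside [15, 19]); the cube at (4.5, 13) (footprint 9×14.5) is included at this height; After the difference (first − rest): starting from the 23×11.5 cube, the 9×14.5 cube at (4.5, 13) misses the remaining region (no effect) — 1 connected region. The outline is a single polygon with 4 vertices. Extrusion per mm of travel: 0.4 × 0.1 / (π × 0.875²) = 0.016630. Accumulating E over each segment gives final E = 1.1475.

G0 X0.00 Y0.00 Z4.70
G1 X23.00 Y0.00 E0.3825
G1 X23.00 Y11.50 E0.5737
G1 X0.00 Y11.50 E0.9562
G1 X0.00 Y0.00 E1.1475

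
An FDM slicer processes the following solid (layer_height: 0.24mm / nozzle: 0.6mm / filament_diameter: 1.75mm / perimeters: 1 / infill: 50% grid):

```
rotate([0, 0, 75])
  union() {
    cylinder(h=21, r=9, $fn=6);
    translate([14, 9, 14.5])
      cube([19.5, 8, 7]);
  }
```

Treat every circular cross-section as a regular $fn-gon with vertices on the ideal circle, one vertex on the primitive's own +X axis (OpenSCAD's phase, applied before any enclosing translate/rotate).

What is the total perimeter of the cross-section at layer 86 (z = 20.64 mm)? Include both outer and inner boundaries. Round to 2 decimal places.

At z = 20.64 mm: the r=9 cylinder gives a regular 6-gon of circumradius 9 (constant along its height) (perimeter = 2·6·9.000·sin(180°/6) = 54.00 mm); the cube at (14, 9) (footprint 19.5×8) is included at this height (perimeter 55.00 mm); Combining (union): the 2 present regions are separate (no shared area or edge), so areas and boundary lengths simply add and each stays a separate island — boundary = 109.00 mm; (rotated 75° about Z; rotation is an isometry so areas/perimeters/island counts are preserved). Overall, the cross-section has 2 separate islands. Total boundary length (outer) = 109.00 mm.

109.00 mm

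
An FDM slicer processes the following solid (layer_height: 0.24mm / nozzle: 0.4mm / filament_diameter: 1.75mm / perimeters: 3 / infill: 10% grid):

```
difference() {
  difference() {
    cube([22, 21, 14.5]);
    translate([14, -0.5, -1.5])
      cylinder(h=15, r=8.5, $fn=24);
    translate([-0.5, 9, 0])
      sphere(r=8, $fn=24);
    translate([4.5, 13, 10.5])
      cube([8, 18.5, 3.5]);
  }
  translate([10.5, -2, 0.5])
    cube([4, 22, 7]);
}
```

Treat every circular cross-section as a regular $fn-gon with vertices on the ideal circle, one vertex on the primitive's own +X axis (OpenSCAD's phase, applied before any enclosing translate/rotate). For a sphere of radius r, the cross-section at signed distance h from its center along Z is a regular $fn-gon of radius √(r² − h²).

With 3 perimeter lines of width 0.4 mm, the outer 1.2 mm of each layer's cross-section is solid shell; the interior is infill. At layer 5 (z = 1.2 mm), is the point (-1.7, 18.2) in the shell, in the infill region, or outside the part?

At z = 1.2 mm: the 22×21 cube contributes its full rectangle; the r=8.5 cylinder at (14, -0.5) gives a regular 24-gon of circumradius 8.5 (constant along its height); the r=8 sphere at (-0.5, 9) contributes a regular 24-gon of circumradius √(8²−1.2²) = 7.909; the cube at (4.5, 13) does not reach this height (z outside [10.5, 14]); After the difference (first − rest): starting from the 22×21 cube, the r=8.5 cylinder at (14, -0.5) partially overlaps it — only the 103.13 mm² overlap (of its 224.40 mm²) is removed, clipping the outline; the r=8 sphere at (-0.5, 9) partially overlaps it — only the 89.27 mm² overlap (of its 194.30 mm²) is removed, clipping the outline — 1 connected region; the cube at (10.5, -2) (footprint 4×22) is included at this height; Subtracting the remaining from the first: starting from the result so far, the 4×22 cube at (10.5, -2) partially overlaps it — only the 49.06 mm² overlap (of its 88.00 mm²) is removed, clipping the outline — 1 connected region. Overall, the cross-section is a single solid region. The nearest boundary edge runs (0.00, 16.84)→(0.00, 21.00); distance from the point to it = 1.70 mm. The point is not inside any of the regions above, so it lies outside the cross-section (1.70 mm from the nearest boundary).

outside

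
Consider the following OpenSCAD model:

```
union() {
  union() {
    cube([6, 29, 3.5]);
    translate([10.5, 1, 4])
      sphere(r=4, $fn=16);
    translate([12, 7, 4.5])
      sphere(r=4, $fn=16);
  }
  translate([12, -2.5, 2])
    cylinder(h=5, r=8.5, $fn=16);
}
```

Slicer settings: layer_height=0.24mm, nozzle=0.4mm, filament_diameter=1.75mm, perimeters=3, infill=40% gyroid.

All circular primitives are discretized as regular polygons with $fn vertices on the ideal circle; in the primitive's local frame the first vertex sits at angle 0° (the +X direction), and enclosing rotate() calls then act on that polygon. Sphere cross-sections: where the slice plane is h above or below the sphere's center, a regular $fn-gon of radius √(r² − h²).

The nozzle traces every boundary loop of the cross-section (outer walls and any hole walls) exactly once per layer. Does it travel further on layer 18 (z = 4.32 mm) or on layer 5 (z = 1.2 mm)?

Layer 18 (z = 4.32): the cube does not reach this height (z outside [0, 3.5]); the r=4 sphere at (10.5, 1) contributes a regular 16-gon of circumradius √(4²−0.32²) = 3.987 (perimeter = 2·16·3.987·sin(180°/16) = 24.89 mm); the r=4 sphere at (12, 7) slices to a regular 16-gon of circumradius 3.996 (√(r²−h²) with h=0.18 from center) (perimeter = 2·16·3.996·sin(180°/16) = 24.95 mm); Merging all regions: the regions partially overlap (shared area 5.67 mm²), so the edge portions inside another operand are dropped and the merged outline is re-measured after clipping — boundary = 39.19 mm; the cylinder at (12, -2.5): section is a regular 16-gon, circumradius r=8.5 (perimeter = 2·16·8.500·sin(180°/16) = 53.06 mm); Merging all regions: the regions partially overlap (shared area 56.87 mm²), so the edge portions inside another operand are dropped and the merged outline is re-measured after clipping — boundary = 62.11 mm. So its perimeter = 62.11 mm. Layer 5 (z = 1.2): the 6×29 cube contributes its full rectangle (perimeter 70.00 mm); the sphere at (10.5, 1): section is a regular 16-gon, circumradius = √(r²−h²) = √(4²−2.8²) = 2.857 (perimeter = 2·16·2.857·sin(180°/16) = 17.83 mm); the sphere at (12, 7): section is a regular 16-gon, circumradius = √(r²−h²) = √(4²−3.3²) = 2.261 (perimeter = 2·16·2.261·sin(180°/16) = 14.11 mm); Merging all regions: the 3 present regions are separate (no shared area or edge), so areas and boundary lengths simply add and each stays a separate island — boundary = 101.95 mm; the cylinder at (12, -2.5) is not intersected at this z (z outside [2, 7]); Combining (union): only the result so far is present, so the union is just that shape — boundary = 101.95 mm. So its perimeter = 101.95 mm. Layer 5 is larger (101.95 vs 62.11 mm).

layer 5 (z = 1.2 mm)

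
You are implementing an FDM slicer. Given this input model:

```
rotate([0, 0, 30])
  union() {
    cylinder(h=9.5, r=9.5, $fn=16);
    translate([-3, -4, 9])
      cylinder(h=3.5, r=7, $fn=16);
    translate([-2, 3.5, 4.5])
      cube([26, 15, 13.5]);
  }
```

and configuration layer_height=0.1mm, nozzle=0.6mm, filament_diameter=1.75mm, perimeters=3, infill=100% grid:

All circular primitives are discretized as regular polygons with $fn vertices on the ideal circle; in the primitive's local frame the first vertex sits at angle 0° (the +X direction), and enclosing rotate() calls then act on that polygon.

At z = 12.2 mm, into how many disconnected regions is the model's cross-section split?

2

At z = 12.2 mm: the cylinder is not intersected at this z (z outside [0, 9.5]); the r=7 cylinder at (-3, -4) contributes a regular 16-gon of circumradius 7; the cube at (-2, 3.5) is present — its section is the full 26×15 rectangle; Taking the union: the 2 present regions are separate (no shared area or edge), so areas and boundary lengths simply add and each stays a separate island — 2 connected regions; (rotated 30° about Z; rotation is an isometry so areas/perimeters/island counts are preserved). The result has 2 disconnected regions.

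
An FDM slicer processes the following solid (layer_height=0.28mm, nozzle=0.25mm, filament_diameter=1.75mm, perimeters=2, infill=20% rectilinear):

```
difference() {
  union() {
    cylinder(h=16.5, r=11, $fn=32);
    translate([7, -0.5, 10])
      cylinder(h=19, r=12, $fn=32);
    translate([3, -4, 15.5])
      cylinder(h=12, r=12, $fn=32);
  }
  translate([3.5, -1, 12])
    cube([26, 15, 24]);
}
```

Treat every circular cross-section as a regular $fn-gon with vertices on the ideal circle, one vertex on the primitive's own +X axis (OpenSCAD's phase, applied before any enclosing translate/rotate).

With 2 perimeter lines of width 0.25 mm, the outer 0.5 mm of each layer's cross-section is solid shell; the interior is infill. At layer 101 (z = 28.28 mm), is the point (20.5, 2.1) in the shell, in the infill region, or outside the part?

outside

At z = 28.28 mm: the cylinder does not reach this height (z outside [0, 16.5]); the cylinder at (7, -0.5): section is a regular 32-gon, circumradius r=12; the cylinder at (3, -4) is absent (z outside [15.5, 27.5]); Merging all regions: only the r=12 cylinder at (7, -0.5) is present, so the union is just that shape — 1 connected region; the cube at (3.5, -1) (footprint 26×15) is included at this height; Taking the first minus the rest: starting from the result so far, the 26×15 cube at (3.5, -1) partially overlaps it — only the 161.37 mm² overlap (of its 390.00 mm²) is removed, clipping the outline — 1 connected region. Overall, the cross-section is a single solid region. The nearest boundary edge runs (3.50, -1.00)→(18.95, -1.00); distance from the point to it = 3.47 mm. The point is not inside any of the regions above, so it lies outside the cross-section (3.47 mm from the nearest boundary).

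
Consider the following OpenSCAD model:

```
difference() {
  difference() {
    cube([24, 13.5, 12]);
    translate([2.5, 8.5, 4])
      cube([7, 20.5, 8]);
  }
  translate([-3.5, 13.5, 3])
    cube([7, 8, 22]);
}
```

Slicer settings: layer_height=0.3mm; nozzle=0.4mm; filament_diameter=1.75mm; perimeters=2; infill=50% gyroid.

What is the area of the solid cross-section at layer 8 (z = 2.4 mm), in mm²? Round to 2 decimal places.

At z = 2.4 mm: the cube (footprint 24×13.5) is included at this height (area 324.00 mm²); the cube at (2.5, 8.5) does not reach this height (z outside [4, 12]); After the difference (first − rest): none of the subtracted shapes is present at this height, so the 24×13.5 cube is unchanged — area = 324.00 mm²; the cube at (-3.5, 13.5) is absent (z outside [3, 25]); Taking the first minus the rest: none of the subtracted shapes is present at this height, so the result so far is unchanged — area = 324.00 mm². Overall, the cross-section is a single solid region. Net area = 324.00 mm².

324.00 mm²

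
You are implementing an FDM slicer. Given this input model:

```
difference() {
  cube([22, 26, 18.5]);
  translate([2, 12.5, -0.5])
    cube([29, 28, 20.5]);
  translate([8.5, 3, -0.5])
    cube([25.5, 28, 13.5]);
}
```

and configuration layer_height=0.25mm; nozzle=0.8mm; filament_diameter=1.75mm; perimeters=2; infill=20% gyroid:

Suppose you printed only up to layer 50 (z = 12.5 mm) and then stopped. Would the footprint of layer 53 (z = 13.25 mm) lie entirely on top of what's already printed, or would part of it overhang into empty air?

part overhangs

Compare the two slices. At z = 12.5: the cube (footprint 22×26) is included at this height (area 572.00 mm²); the cube at (2, 12.5) (footprint 29×28) is included at this height (area 812.00 mm²); the cube at (8.5, 3) (footprint 25.5×28) is included at this height (area 714.00 mm²); Subtracting the remaining from the first: starting from the 22×26 cube (572.00 mm²), the 29×28 cube at (2, 12.5) partially overlaps it — only the 270.00 mm² overlap (of its 812.00 mm²) is removed, clipping the outline; the 25.5×28 cube at (8.5, 3) partially overlaps it — only the 128.25 mm² overlap (of its 714.00 mm²) is removed, clipping the outline — area = 173.75 mm². At z = 13.25: the cube is present — its section is the full 22×26 rectangle (area 572.00 mm²); the 29×28 cube at (2, 12.5) contributes its full rectangle (area 812.00 mm²); the cube at (8.5, 3) is absent (z outside [-0.5, 13]); Subtracting the remaining from the first: starting from the 22×26 cube (572.00 mm²), the 29×28 cube at (2, 12.5) partially overlaps it — only the 270.00 mm² overlap (of its 812.00 mm²) is removed, clipping the outline — area = 302.00 mm². Checking containment: at z = 13.25 the cross-section extends beyond the z = 12.5 cross-section by about 128.25 mm².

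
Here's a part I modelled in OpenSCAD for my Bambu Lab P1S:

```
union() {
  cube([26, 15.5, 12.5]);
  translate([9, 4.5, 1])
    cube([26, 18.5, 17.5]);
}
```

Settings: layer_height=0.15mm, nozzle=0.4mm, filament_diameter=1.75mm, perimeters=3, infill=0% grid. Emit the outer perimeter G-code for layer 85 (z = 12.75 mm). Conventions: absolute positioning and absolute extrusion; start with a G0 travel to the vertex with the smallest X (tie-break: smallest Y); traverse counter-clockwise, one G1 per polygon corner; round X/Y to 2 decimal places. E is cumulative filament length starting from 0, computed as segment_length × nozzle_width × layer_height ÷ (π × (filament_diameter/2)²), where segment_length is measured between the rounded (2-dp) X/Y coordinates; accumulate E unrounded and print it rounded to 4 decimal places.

G0 X9.00 Y4.50 Z12.75
G1 X35.00 Y4.50 E0.6486
G1 X35.00 Y23.00 E1.1101
G1 X9.00 Y23.00 E1.7586
G1 X9.00 Y4.50 E2.2201

At z = 12.75 mm: the cube is not intersected at this z (z outside [0, 12.5]); the cube at (9, 4.5) (footprint 26×18.5) is included at this height; Taking the union: only the 26×18.5 cube at (9, 4.5) is present, so the union is just that shape — 1 connected region. The outline is a single polygon with 4 vertices. Extrusion per mm of travel: 0.4 × 0.15 / (π × 0.875²) = 0.024945. Accumulating E over each segment gives final E = 2.2201.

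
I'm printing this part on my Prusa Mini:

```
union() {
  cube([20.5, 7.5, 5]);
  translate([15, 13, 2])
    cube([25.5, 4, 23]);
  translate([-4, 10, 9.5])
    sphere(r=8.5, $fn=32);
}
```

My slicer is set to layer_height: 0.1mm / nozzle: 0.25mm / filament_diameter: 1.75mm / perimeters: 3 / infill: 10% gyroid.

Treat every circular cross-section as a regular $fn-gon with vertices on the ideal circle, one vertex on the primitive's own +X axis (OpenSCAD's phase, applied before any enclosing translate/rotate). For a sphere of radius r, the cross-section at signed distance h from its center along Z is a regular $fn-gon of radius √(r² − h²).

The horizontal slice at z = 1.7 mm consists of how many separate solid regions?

At z = 1.7 mm: the cube (footprint 20.5×7.5) is included at this height; the cube at (15, 13) does not reach this height (z outside [2, 25]); the r=8.5 sphere at (-4, 10) contributes a regular 32-gon of circumradius √(8.5²−7.8²) = 3.378; Merging all regions: the 2 present regions are separate (no shared area or edge), so areas and boundary lengths simply add and each stays a separate island — 2 connected regions. The result has 2 disconnected regions.

2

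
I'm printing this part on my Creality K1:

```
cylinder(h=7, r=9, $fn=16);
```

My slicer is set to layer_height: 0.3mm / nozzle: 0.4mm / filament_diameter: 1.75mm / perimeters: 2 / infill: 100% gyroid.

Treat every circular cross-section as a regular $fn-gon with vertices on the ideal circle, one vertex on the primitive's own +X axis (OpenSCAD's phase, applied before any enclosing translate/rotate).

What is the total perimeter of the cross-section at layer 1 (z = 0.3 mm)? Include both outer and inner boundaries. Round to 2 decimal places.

At z = 0.3 mm: the r=9 cylinder gives a regular 16-gon of circumradius 9 (constant along its height) (perimeter = 2·16·9.000·sin(180°/16) = 56.19 mm). Overall, the cross-section is a single solid region. Total boundary length (outer) = 56.19 mm.

56.19 mm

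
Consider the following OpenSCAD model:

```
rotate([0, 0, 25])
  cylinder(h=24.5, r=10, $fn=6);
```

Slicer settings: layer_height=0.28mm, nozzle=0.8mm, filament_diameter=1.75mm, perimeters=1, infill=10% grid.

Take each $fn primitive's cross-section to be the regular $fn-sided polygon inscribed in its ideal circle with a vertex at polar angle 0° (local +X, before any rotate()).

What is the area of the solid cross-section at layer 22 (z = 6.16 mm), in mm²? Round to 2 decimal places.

At z = 6.16 mm: the cylinder: section is a regular 6-gon, circumradius r=10 (area = (6/2)·10.000²·sin(360°/6) = 259.81 mm²); (whole slice rotated 25° about Z — lengths, areas and connectivity unchanged). Overall, the cross-section is a single solid region. Net area = 259.81 mm².

259.81 mm²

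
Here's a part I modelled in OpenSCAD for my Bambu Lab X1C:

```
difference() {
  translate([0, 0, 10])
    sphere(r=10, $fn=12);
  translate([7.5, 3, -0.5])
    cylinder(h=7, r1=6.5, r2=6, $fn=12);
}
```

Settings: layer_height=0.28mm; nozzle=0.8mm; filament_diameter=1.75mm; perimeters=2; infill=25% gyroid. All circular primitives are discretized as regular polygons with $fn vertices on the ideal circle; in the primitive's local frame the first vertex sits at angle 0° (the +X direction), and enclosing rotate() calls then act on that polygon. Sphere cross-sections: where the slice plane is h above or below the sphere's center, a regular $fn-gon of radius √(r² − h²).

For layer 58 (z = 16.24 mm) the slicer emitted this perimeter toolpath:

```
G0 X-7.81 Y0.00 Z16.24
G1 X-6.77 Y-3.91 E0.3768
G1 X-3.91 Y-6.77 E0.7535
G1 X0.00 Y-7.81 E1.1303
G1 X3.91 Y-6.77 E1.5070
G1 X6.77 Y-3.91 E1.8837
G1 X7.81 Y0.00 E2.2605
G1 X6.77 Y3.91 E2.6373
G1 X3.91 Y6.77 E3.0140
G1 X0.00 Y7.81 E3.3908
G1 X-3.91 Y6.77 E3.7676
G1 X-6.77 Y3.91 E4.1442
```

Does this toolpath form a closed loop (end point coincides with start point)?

Start point (G0): (-7.81, 0.00). End point (last G1): the path does not return to the start — open.

no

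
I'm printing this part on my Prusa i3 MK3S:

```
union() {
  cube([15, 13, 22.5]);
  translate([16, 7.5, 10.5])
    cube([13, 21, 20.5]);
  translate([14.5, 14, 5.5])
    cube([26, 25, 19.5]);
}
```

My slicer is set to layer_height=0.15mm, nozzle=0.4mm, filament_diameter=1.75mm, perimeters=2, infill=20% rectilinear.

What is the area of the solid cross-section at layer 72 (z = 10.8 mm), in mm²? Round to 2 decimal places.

929.50 mm²

At z = 10.8 mm: the 15×13 cube contributes its full rectangle (area 195.00 mm²); the 13×21 cube at (16, 7.5) contributes its full rectangle (area 273.00 mm²); the 26×25 cube at (14.5, 14) contributes its full rectangle (area 650.00 mm²); Merging all regions: the regions partially overlap — summed areas 1118.00 mm² minus the doubly-counted overlap 188.50 mm² gives 929.50 mm² — area = 929.50 mm². Overall, the cross-section has 2 separate islands. Net area = 929.50 mm².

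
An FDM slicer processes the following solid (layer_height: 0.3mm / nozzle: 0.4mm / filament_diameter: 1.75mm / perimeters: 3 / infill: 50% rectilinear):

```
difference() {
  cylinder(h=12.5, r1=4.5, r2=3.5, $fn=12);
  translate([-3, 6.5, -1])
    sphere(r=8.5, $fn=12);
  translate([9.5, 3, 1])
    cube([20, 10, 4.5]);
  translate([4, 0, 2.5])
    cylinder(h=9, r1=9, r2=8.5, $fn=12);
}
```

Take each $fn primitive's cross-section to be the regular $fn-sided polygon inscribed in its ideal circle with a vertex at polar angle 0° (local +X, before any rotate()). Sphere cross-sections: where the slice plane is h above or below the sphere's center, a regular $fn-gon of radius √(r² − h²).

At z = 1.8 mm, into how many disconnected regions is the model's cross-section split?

1

At z = 1.8 mm: the cone (r1=4.5→r2=3.5) has section circumradius 4.356 here — a regular 12-gon; the r=8.5 sphere at (-3, 6.5) slices to a regular 12-gon of circumradius 8.026 (√(r²−h²) with h=2.8 from center); the cube at (9.5, 3) (footprint 20×10) is included at this height; the cone at (4, 0) is absent (z outside [2.5, 11.5]); Subtracting the remaining from the first: starting from the cone, the r=8.5 sphere at (-3, 6.5) partially overlaps it — only the 30.86 mm² overlap (of its 193.23 mm²) is removed, clipping the outline; the 20×10 cube at (9.5, 3) misses the remaining region (no effect) — 1 connected region. The result has 1 disconnected region.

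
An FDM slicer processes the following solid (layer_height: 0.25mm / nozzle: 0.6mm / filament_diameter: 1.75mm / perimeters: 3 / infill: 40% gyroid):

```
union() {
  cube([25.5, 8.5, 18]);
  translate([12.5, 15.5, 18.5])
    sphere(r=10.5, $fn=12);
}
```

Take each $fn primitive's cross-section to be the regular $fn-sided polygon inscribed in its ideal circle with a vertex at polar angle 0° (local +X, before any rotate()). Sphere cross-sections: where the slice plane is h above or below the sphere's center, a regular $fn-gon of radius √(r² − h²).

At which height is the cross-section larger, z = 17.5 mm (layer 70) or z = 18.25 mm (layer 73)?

layer 70 (z = 17.5 mm)

Layer 70 (z = 17.5): the cube (footprint 25.5×8.5) is included at this height (area 216.75 mm²); the r=10.5 sphere at (12.5, 15.5) slices to a regular 12-gon of circumradius 10.452 (√(r²−h²) with h=1 from center) (area = (12/2)·10.452²·sin(360°/12) = 327.75 mm²); Merging all regions: the regions partially overlap — summed areas 544.50 mm² minus the doubly-counted overlap 32.98 mm² gives 511.52 mm² — area = 511.52 mm². So its area = 511.52 mm². Layer 73 (z = 18.25): the cube is absent (z outside [0, 18]); the r=10.5 sphere at (12.5, 15.5) contributes a regular 12-gon of circumradius √(10.5²−0.25²) = 10.497 (area = (12/2)·10.497²·sin(360°/12) = 330.56 mm²); Merging all regions: only the r=10.5 sphere at (12.5, 15.5) is present, so the union is just that shape — area = 330.56 mm². So its area = 330.56 mm². Layer 70 is larger (511.52 vs 330.56 mm²).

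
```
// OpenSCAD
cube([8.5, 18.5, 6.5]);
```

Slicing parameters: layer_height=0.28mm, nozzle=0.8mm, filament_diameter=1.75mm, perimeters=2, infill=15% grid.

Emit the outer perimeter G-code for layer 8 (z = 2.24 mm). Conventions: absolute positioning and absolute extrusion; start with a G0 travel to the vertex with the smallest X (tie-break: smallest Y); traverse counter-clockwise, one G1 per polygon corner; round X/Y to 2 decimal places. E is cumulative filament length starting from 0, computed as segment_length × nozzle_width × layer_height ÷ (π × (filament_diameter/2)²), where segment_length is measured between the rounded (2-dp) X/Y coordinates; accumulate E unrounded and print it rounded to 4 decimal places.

G0 X0.00 Y0.00 Z2.24
G1 X8.50 Y0.00 E0.7916
G1 X8.50 Y18.50 E2.5145
G1 X0.00 Y18.50 E3.3061
G1 X0.00 Y0.00 E5.0289

At z = 2.24 mm: the cube (footprint 8.5×18.5) is included at this height. The outline is a single polygon with 4 vertices. Extrusion per mm of travel: 0.8 × 0.28 / (π × 0.875²) = 0.093128. Accumulating E over each segment gives final E = 5.0289.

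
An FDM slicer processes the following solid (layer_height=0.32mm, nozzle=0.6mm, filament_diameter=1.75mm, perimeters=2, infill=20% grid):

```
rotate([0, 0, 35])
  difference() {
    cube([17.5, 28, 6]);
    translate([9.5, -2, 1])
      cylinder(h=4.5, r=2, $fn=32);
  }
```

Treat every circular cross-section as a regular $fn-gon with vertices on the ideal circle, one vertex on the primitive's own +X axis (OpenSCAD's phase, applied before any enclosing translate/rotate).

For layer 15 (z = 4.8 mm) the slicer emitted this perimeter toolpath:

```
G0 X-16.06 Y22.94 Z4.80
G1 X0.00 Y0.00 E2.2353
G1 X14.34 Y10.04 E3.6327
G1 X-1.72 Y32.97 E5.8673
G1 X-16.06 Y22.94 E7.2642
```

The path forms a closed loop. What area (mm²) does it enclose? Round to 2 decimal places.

490.05 mm²

Apply the shoelace formula to the sequence of (X, Y) vertices; enclosed area = 490.05 mm².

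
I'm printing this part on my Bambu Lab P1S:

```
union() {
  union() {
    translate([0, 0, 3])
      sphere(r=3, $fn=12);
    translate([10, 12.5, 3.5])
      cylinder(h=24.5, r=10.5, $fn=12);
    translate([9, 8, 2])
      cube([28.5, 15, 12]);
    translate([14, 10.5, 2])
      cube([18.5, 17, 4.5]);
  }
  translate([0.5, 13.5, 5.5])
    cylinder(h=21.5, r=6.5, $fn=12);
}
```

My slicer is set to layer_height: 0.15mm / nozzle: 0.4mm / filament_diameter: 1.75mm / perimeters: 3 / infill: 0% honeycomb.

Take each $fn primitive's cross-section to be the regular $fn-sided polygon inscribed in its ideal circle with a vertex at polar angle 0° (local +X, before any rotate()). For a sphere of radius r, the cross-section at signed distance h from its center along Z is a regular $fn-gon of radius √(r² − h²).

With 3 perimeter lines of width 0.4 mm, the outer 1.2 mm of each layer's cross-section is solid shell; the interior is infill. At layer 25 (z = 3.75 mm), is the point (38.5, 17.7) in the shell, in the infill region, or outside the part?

At z = 3.75 mm: the r=3 sphere slices to a regular 12-gon of circumradius 2.905 (√(r²−h²) with h=0.75 from center); the r=10.5 cylinder at (10, 12.5) gives a regular 12-gon of circumradius 10.5 (constant along its height); the cube at (9, 8) is present — its section is the full 28.5×15 rectangle; the 18.5×17 cube at (14, 10.5) contributes its full rectangle; Combining (union): the regions partially overlap (shared area 373.34 mm²), so overlapping operands fuse into one piece — 2 connected regions; the cylinder at (0.5, 13.5) is absent (z outside [5.5, 27]); Taking the union: only the result so far is present, so the union is just that shape — 2 connected regions. Overall, the cross-section has 2 separate islands. The nearest boundary edge runs (37.50, 23.00)→(37.50, 8.00); distance from the point to it = 1.00 mm. The point is not inside any of the regions above, so it lies outside the cross-section (1.00 mm from the nearest boundary).

outside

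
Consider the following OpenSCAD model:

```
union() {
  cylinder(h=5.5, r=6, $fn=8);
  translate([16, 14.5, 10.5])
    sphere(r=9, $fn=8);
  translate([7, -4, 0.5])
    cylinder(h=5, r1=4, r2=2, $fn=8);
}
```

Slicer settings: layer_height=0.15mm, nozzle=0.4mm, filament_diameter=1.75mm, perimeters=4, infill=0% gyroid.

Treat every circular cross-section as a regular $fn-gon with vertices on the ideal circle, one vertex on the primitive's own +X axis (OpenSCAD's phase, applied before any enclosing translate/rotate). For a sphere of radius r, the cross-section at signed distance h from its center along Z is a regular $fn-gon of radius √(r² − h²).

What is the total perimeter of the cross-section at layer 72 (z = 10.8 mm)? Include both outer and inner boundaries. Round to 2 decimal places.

At z = 10.8 mm: the cylinder is absent (z outside [0, 5.5]); the r=9 sphere at (16, 14.5) slices to a regular 8-gon of circumradius 8.995 (√(r²−h²) with h=0.3 from center) (perimeter = 2·8·8.995·sin(180°/8) = 55.08 mm); the cone at (7, -4) does not reach this height (z outside [0.5, 5.5]); Taking the union: only the r=9 sphere at (16, 14.5) is present, so the union is just that shape — boundary = 55.08 mm. Overall, the cross-section is a single solid region. Total boundary length (outer) = 55.08 mm.

55.08 mm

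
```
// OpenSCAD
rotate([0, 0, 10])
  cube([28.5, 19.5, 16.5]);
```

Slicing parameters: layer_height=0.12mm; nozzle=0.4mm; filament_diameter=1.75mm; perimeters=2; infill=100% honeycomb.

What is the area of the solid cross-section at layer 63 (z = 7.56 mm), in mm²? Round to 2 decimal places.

555.75 mm²

At z = 7.56 mm: the cube is present — its section is the full 28.5×19.5 rectangle (area 555.75 mm²); (rotated 10° about Z; rotation is an isometry so areas/perimeters/island counts are preserved). Overall, the cross-section is a single solid region. Net area = 555.75 mm².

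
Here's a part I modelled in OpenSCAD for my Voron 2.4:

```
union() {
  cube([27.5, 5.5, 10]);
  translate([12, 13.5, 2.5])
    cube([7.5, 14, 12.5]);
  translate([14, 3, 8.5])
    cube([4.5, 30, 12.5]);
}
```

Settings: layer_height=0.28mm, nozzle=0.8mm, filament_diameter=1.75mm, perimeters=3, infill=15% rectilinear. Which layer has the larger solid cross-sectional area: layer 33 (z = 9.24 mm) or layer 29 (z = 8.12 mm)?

Layer 33 (z = 9.24): the 27.5×5.5 cube contributes its full rectangle (area 151.25 mm²); the 7.5×14 cube at (12, 13.5) contributes its full rectangle (area 105.00 mm²); the cube at (14, 3) is present — its section is the full 4.5×30 rectangle (area 135.00 mm²); Taking the union: the regions partially overlap — summed areas 391.25 mm² minus the doubly-counted overlap 74.25 mm² gives 317.00 mm² — area = 317.00 mm². So its area = 317.00 mm². Layer 29 (z = 8.12): the cube is present — its section is the full 27.5×5.5 rectangle (area 151.25 mm²); the cube at (12, 13.5) is present — its section is the full 7.5×14 rectangle (area 105.00 mm²); the cube at (14, 3) does not reach this height (z outside [8.5, 21]); Taking the union: the 2 present regions are separate (no shared area or edge), so areas and boundary lengths simply add and each stays a separate island — area = 256.25 mm². So its area = 256.25 mm². Layer 33 is larger (317.00 vs 256.25 mm²).

layer 33 (z = 9.24 mm)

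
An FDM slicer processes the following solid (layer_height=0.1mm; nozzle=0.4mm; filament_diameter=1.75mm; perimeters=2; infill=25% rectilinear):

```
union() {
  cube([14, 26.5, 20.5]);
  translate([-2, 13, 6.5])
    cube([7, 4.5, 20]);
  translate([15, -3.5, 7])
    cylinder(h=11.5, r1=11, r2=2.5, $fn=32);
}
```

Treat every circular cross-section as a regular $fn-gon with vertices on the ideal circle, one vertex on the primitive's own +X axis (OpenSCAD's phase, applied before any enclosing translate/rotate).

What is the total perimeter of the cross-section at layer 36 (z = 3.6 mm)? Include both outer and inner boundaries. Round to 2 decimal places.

81.00 mm

At z = 3.6 mm: the cube (footprint 14×26.5) is included at this height (perimeter 81.00 mm); the cube at (-2, 13) is absent (z outside [6.5, 26.5]); the cone at (15, -3.5) does not reach this height (z outside [7, 18.5]); Taking the union: only the 14×26.5 cube is present, so the union is just that shape — boundary = 81.00 mm. Overall, the cross-section is a single solid region. Total boundary length (outer) = 81.00 mm.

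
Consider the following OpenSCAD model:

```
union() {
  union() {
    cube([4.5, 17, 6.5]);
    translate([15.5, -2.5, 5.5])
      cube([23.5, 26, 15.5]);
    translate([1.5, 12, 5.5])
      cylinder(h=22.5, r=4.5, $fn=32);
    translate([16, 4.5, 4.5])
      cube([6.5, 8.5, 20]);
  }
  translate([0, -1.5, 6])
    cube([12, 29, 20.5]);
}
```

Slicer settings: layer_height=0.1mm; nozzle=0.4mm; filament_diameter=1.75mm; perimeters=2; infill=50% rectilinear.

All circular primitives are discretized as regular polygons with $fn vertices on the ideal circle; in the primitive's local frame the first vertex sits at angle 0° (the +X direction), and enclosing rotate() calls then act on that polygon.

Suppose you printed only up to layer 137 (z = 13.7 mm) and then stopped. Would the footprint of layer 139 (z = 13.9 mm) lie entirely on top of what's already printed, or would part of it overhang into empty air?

entirely on top

Compare the two slices. At z = 13.7: the cube does not reach this height (z outside [0, 6.5]); the cube at (15.5, -2.5) (footprint 23.5×26) is included at this height (area 611.00 mm²); the r=4.5 cylinder at (1.5, 12) contributes a regular 32-gon of circumradius 4.5 (area = (32/2)·4.500²·sin(360°/32) = 63.21 mm²); the cube at (16, 4.5) is present — its section is the full 6.5×8.5 rectangle (area 55.25 mm²); Taking the union: the regions partially overlap — summed areas 729.46 mm² minus the doubly-counted overlap 55.25 mm² gives 674.21 mm² — area = 674.21 mm²; the cube at (0, -1.5) is present — its section is the full 12×29 rectangle (area 348.00 mm²); Combining (union): the regions partially overlap — summed areas 1022.21 mm² minus the doubly-counted overlap 44.80 mm² gives 977.41 mm² — area = 977.41 mm². At z = 13.9: the cube is absent (z outside [0, 6.5]); the cube at (15.5, -2.5) is present — its section is the full 23.5×26 rectangle (area 611.00 mm²); the r=4.5 cylinder at (1.5, 12) contributes a regular 32-gon of circumradius 4.5 (area = (32/2)·4.500²·sin(360°/32) = 63.21 mm²); the cube at (16, 4.5) is present — its section is the full 6.5×8.5 rectangle (area 55.25 mm²); Merging all regions: the regions partially overlap — summed areas 729.46 mm² minus the doubly-counted overlap 55.25 mm² gives 674.21 mm² — area = 674.21 mm²; the 12×29 cube at (0, -1.5) contributes its full rectangle (area 348.00 mm²); Combining (union): the regions partially overlap — summed areas 1022.21 mm² minus the doubly-counted overlap 44.80 mm² gives 977.41 mm² — area = 977.41 mm². Checking containment: the cross-section at z = 13.9 is a subset of the cross-section at z = 13.7.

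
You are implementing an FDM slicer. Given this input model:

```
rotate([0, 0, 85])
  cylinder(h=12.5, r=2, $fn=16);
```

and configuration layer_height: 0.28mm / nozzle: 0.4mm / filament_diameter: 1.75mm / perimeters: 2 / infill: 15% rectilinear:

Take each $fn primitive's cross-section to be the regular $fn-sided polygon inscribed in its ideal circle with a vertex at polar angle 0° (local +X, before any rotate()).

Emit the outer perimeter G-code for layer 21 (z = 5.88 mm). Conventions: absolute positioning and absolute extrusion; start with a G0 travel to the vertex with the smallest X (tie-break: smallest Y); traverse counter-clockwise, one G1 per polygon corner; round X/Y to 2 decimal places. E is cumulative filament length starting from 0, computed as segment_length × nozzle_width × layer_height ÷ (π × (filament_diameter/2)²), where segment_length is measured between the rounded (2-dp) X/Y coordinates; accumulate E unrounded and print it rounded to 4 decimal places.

At z = 5.88 mm: the cylinder: section is a regular 16-gon, circumradius r=2; (whole slice rotated 85° about Z — lengths, areas and connectivity unchanged). The outline is a single polygon with 16 vertices. Extrusion per mm of travel: 0.4 × 0.28 / (π × 0.875²) = 0.046564. Accumulating E over each segment gives final E = 0.5811.

G0 X-1.99 Y0.17 Z5.88
G1 X-1.91 Y-0.60 E0.0360
G1 X-1.53 Y-1.29 E0.0727
G1 X-0.92 Y-1.77 E0.1089
G1 X-0.17 Y-1.99 E0.1453
G1 X0.60 Y-1.91 E0.1813
G1 X1.29 Y-1.53 E0.2180
G1 X1.77 Y-0.92 E0.2541
G1 X1.99 Y-0.17 E0.2905
G1 X1.91 Y0.60 E0.3266
G1 X1.53 Y1.29 E0.3633
G1 X0.92 Y1.77 E0.3994
G1 X0.17 Y1.99 E0.4358
G1 X-0.60 Y1.91 E0.4718
G1 X-1.29 Y1.53 E0.5085
G1 X-1.77 Y0.92 E0.5447
G1 X-1.99 Y0.17 E0.5811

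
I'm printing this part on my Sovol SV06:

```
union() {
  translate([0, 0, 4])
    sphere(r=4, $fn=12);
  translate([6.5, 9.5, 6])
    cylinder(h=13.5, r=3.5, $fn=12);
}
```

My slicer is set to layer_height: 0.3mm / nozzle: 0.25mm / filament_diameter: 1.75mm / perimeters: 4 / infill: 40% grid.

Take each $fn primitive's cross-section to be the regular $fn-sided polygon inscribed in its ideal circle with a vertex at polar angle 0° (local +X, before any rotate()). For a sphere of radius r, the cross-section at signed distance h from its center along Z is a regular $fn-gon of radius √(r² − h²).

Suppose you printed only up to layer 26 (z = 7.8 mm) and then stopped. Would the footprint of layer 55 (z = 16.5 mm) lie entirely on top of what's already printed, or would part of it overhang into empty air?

entirely on top

Compare the two slices. At z = 7.8: the r=4 sphere contributes a regular 12-gon of circumradius √(4²−3.8²) = 1.249 (area = (12/2)·1.249²·sin(360°/12) = 4.68 mm²); the r=3.5 cylinder at (6.5, 9.5) gives a regular 12-gon of circumradius 3.5 (constant along its height) (area = (12/2)·3.500²·sin(360°/12) = 36.75 mm²); Taking the union: the 2 present regions are separate (no shared area or edge), so areas and boundary lengths simply add and each stays a separate island — area = 41.43 mm². At z = 16.5: the sphere does not reach this height (|z−center|=12.500 > r=4); the r=3.5 cylinder at (6.5, 9.5) gives a regular 12-gon of circumradius 3.5 (constant along its height) (area = (12/2)·3.500²·sin(360°/12) = 36.75 mm²); Merging all regions: only the r=3.5 cylinder at (6.5, 9.5) is present, so the union is just that shape — area = 36.75 mm². Checking containment: the cross-section at z = 16.5 is a subset of the cross-section at z = 7.8.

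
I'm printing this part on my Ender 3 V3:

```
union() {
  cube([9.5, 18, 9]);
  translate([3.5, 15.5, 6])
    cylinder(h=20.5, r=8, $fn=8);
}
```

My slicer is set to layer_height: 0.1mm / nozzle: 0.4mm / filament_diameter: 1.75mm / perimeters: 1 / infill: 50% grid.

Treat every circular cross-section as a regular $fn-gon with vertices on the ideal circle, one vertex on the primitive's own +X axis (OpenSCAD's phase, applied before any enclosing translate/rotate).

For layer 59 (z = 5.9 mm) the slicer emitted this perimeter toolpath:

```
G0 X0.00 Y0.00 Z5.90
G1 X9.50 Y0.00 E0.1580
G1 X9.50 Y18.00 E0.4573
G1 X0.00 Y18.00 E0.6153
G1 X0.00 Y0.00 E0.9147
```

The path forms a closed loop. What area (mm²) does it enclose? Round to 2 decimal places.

171.00 mm²

Apply the shoelace formula to the sequence of (X, Y) vertices; enclosed area = 171.00 mm².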